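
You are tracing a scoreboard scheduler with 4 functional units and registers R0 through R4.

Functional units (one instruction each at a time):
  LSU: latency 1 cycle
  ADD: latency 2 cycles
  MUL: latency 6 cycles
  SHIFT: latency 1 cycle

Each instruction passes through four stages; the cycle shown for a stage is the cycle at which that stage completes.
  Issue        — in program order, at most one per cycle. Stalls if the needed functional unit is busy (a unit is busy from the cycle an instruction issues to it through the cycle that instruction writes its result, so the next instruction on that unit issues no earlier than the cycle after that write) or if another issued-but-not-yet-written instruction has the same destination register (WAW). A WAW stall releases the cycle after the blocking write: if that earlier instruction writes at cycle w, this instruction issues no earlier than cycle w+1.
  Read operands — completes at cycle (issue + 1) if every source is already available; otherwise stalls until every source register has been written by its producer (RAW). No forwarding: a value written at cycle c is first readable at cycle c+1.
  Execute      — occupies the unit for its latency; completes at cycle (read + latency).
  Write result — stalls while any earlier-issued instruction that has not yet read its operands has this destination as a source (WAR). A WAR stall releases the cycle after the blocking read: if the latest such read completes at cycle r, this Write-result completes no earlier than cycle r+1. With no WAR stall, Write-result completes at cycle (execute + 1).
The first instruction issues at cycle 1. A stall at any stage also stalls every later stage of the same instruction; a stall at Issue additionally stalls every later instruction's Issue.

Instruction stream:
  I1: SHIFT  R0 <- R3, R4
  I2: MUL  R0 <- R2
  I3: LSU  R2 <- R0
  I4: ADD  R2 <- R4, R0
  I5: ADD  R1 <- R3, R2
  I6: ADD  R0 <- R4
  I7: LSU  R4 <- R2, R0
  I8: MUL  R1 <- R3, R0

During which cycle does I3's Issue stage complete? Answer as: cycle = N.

cycle = 6

I1  is:1  ro:2  ex:3  wr:4
I2  is:5  ro:6  ex:12  wr:13  — WAW R0: wait I1 write@4
I3  is:6  ro:14  ex:15  wr:16  — RAW R0: wait I2 write@13
I4  is:17  ro:18  ex:20  wr:21  — WAW R2: wait I3 write@16
I5  is:22  ro:23  ex:25  wr:26  — struct: ADD busy until I4 writes@21
I6  is:27  ro:28  ex:30  wr:31  — struct: ADD busy until I5 writes@26
I7  is:28  ro:32  ex:33  wr:34  — RAW R0: wait I6 write@31
I8  is:29  ro:32  ex:38  wr:39  — RAW R0: wait I6 write@31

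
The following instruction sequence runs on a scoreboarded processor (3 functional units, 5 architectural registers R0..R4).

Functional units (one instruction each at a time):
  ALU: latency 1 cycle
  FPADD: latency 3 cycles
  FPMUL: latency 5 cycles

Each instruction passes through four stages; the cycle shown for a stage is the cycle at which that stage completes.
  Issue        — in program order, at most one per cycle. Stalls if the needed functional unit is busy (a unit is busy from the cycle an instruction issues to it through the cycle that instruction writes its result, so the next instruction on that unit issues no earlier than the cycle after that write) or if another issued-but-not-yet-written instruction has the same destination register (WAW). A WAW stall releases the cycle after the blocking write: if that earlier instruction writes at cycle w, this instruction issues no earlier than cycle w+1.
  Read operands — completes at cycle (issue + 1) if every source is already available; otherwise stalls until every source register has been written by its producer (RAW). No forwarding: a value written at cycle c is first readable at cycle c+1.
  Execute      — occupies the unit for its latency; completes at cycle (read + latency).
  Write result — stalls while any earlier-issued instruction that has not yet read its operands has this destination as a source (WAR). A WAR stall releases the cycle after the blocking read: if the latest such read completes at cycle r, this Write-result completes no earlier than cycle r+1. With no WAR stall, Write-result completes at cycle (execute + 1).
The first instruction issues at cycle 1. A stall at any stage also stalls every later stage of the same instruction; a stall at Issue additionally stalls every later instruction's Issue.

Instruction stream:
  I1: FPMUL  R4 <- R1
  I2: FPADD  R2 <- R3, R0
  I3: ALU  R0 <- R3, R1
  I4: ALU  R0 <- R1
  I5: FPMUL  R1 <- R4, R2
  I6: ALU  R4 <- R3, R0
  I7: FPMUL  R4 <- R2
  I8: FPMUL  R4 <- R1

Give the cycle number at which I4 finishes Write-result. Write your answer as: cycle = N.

t=1  I1→FPMUL
t=2  I1 RO · I2→FPADD
t=3  I2 RO · I3→ALU
t=4  I3 RO
t=5  I3 EX
t=6  I2 EX · I3 WR R0
t=7  I1 EX · I2 WR R2 · I4→ALU
t=8  I1 WR R4 · I4 RO
t=9  I4 EX · I5→FPMUL
t=10  I4 WR R0 · I5 RO
t=11  I6→ALU
t=12  I6 RO
t=13  I6 EX
t=14  I6 WR R4
t=15  I5 EX
t=16  I5 WR R1
t=17  I7→FPMUL
t=18  I7 RO
t=23  I7 EX
t=24  I7 WR R4
t=25  I8→FPMUL
t=26  I8 RO
t=31  I8 EX
t=32  I8 WR R4

cycle = 10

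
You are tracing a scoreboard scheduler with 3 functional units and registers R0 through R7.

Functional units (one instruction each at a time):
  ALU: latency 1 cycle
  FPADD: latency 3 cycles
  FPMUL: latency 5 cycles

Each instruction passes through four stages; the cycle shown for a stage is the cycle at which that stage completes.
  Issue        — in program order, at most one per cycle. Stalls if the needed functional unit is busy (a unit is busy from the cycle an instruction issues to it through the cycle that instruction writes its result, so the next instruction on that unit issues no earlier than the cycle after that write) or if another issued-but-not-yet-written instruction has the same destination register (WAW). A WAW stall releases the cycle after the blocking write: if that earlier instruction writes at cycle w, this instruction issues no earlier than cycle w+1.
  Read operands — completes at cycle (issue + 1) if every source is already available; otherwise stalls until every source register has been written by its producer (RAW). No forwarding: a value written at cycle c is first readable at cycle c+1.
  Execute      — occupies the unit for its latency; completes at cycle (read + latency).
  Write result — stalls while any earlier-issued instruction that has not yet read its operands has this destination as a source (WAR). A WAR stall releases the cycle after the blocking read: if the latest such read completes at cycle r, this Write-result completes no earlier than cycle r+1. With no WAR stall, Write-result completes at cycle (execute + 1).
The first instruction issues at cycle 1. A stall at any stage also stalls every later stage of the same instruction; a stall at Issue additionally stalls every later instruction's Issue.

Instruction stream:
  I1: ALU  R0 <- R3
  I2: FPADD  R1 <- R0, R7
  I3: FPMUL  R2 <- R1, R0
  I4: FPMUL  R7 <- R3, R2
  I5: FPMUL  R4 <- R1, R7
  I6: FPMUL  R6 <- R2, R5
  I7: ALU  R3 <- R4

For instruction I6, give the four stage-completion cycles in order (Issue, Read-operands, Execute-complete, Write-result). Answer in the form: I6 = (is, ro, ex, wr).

I6 = (33, 34, 39, 40)

[1] I1 issues→ALU
[2] I1 reads | I2 issues→FPADD
[3] I1 exec-done | I3 issues→FPMUL
[4] I1 writes R0
[5] I2 reads
[8] I2 exec-done
[9] I2 writes R1
[10] I3 reads
[15] I3 exec-done
[16] I3 writes R2
[17] I4 issues→FPMUL
[18] I4 reads
[23] I4 exec-done
[24] I4 writes R7
[25] I5 issues→FPMUL
[26] I5 reads
[31] I5 exec-done
[32] I5 writes R4
[33] I6 issues→FPMUL
[34] I6 reads | I7 issues→ALU
[35] I7 reads
[36] I7 exec-done
[37] I7 writes R3
[39] I6 exec-done
[40] I6 writes R6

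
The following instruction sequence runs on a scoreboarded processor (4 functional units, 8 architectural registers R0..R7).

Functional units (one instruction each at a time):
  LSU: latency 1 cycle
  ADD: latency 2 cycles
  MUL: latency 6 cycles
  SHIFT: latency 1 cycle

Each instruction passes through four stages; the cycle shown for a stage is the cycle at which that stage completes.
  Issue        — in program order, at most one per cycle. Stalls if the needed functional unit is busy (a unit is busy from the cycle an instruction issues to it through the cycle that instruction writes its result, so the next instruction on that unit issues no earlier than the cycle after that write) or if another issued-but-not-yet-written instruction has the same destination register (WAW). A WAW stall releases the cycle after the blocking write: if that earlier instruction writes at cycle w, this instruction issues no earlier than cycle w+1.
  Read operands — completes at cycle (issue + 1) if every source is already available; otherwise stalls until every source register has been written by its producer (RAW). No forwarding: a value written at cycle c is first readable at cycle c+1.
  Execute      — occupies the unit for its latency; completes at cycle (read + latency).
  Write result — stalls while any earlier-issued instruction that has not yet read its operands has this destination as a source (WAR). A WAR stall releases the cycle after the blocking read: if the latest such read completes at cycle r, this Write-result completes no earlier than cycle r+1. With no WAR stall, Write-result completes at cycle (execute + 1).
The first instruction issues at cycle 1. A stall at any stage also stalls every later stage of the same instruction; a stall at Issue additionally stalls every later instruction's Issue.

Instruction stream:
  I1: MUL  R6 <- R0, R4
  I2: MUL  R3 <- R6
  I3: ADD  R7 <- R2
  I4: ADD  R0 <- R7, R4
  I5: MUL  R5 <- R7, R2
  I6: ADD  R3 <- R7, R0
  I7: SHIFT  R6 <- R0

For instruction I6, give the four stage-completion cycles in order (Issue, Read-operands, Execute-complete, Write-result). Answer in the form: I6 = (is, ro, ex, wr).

I6 = (21, 22, 24, 25)

t=1  I1→MUL
t=2  I1 RO
t=8  I1 EX
t=9  I1 WR R6
t=10  I2→MUL
t=11  I2 RO | I3→ADD
t=12  I3 RO
t=14  I3 EX
t=15  I3 WR R7
t=16  I4→ADD
t=17  I2 EX | I4 RO
t=18  I2 WR R3
t=19  I4 EX | I5→MUL
t=20  I4 WR R0 | I5 RO
t=21  I6→ADD
t=22  I6 RO | I7→SHIFT
t=23  I7 RO
t=24  I6 EX | I7 EX
t=25  I6 WR R3 | I7 WR R6
t=26  I5 EX
t=27  I5 WR R5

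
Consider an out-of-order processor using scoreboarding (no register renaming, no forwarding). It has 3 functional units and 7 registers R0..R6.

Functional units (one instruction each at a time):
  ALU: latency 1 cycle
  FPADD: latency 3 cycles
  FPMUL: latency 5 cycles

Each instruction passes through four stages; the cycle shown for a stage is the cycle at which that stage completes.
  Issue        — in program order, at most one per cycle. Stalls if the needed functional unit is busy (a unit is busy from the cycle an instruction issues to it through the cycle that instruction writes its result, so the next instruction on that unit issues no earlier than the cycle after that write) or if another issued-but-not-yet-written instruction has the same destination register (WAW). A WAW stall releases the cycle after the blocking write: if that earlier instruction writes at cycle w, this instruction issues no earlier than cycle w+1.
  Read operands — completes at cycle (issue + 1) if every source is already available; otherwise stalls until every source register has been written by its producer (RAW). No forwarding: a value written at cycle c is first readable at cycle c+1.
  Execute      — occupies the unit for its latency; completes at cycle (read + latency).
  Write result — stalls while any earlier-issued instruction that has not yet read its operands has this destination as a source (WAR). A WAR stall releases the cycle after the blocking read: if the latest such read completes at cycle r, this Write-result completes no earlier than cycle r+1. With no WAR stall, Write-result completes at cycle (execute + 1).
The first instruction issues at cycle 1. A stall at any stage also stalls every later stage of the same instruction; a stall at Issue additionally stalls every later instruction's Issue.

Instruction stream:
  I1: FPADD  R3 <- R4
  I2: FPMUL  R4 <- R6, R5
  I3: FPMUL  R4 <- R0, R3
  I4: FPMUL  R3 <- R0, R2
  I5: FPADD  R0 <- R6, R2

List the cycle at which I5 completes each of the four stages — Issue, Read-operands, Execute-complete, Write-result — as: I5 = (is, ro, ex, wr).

1) issue 1, read 2, done 5, write 6
2) issue 2, read 3, done 8, write 9
3) issue 10, read 11, done 16, write 17  <struct: FPMUL busy until I2 writes@9>
4) issue 18, read 19, done 24, write 25  <struct: FPMUL busy until I3 writes@17>
5) issue 19, read 20, done 23, write 24

I5 = (19, 20, 23, 24)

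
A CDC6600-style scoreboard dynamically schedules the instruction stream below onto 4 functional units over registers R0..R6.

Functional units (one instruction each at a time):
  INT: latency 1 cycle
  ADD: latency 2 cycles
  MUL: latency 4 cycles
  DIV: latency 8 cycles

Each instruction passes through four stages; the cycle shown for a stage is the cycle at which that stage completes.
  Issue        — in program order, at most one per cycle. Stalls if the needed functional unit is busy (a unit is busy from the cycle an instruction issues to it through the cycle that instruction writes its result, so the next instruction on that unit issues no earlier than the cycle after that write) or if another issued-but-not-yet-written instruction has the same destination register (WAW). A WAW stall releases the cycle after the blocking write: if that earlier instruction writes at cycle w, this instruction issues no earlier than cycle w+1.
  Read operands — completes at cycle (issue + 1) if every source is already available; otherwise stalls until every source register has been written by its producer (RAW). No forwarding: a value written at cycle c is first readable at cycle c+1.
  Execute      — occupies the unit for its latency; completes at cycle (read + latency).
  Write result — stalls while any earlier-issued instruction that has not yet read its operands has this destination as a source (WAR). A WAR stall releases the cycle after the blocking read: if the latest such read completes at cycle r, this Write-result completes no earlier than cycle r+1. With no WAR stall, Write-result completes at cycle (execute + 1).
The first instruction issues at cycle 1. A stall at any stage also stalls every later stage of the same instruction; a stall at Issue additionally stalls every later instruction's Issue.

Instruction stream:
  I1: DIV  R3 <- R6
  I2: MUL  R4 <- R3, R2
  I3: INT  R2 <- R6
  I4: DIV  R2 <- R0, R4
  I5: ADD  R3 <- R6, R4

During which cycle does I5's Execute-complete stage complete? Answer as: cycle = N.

cycle = 20

  I1 | 1 | 2 | 10 | 11
  I2 | 2 | 12 | 16 | 17   RAW R3: wait I1 write@11
  I3 | 3 | 4 | 5 | 13   WAR R2: wait I2 read@12
  I4 | 14 | 18 | 26 | 27   WAW R2: wait I3 write@13 · RAW R4: wait I2 write@17
  I5 | 15 | 18 | 20 | 21   RAW R4: wait I2 write@17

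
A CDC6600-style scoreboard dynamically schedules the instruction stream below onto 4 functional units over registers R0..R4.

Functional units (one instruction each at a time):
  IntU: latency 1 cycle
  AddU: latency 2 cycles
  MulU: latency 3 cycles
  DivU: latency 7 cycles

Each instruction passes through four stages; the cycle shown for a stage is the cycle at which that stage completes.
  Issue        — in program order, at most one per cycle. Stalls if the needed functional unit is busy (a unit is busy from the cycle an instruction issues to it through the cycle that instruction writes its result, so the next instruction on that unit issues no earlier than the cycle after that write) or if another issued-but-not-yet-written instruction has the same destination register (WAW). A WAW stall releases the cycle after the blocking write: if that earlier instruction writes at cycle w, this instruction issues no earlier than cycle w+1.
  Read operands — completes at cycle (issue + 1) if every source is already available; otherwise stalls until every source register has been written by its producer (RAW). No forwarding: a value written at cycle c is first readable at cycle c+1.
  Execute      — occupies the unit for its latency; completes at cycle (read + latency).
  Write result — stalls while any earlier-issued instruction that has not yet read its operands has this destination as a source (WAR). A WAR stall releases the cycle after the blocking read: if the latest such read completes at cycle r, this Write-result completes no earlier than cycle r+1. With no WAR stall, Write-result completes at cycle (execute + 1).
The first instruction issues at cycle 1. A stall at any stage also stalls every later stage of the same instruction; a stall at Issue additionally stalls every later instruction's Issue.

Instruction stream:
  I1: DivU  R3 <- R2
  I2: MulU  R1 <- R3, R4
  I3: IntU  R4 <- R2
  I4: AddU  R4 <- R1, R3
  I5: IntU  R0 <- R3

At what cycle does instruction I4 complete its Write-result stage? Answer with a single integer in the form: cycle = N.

cycle = 19

  I1 | 1 | 2 | 9 | 10
  I2 | 2 | 11 | 14 | 15   RAW R3: wait I1 write@10
  I3 | 3 | 4 | 5 | 12   WAR R4: wait I2 read@11
  I4 | 13 | 16 | 18 | 19   WAW R4: wait I3 write@12 · RAW R1: wait I2 write@15
  I5 | 14 | 15 | 16 | 17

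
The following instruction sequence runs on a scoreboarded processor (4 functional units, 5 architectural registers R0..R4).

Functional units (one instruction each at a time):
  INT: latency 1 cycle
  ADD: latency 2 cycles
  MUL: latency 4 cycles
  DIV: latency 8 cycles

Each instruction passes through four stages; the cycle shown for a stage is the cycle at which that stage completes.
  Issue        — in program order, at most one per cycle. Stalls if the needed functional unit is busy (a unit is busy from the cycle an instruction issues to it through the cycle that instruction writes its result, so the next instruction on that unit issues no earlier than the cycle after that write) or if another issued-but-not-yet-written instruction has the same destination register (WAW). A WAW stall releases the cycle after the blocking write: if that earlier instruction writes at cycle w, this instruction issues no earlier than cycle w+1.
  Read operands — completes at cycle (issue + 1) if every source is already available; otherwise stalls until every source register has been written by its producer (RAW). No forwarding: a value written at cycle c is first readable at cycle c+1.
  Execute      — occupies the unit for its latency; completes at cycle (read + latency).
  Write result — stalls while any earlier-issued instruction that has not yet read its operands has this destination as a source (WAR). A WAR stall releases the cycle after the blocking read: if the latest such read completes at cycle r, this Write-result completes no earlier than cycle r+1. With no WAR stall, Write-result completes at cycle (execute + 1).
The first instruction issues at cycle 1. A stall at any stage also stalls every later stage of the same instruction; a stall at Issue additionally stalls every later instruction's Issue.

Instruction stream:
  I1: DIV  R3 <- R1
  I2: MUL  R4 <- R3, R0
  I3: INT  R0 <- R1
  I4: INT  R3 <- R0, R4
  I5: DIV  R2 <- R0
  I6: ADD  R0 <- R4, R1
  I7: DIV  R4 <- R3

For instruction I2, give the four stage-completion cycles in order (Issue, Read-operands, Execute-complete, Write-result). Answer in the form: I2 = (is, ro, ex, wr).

I2 = (2, 12, 16, 17)

c1: I1 issues→DIV
c2: I1 reads, I2 issues→MUL
c3: I3 issues→INT
c4: I3 reads
c5: I3 exec-done
c10: I1 exec-done
c11: I1 writes R3
c12: I2 reads
c13: I3 writes R0
c14: I4 issues→INT
c15: I5 issues→DIV
c16: I2 exec-done, I5 reads, I6 issues→ADD
c17: I2 writes R4
c18: I4 reads, I6 reads
c19: I4 exec-done
c20: I4 writes R3, I6 exec-done
c21: I6 writes R0
c24: I5 exec-done
c25: I5 writes R2
c26: I7 issues→DIV
c27: I7 reads
c35: I7 exec-done
c36: I7 writes R4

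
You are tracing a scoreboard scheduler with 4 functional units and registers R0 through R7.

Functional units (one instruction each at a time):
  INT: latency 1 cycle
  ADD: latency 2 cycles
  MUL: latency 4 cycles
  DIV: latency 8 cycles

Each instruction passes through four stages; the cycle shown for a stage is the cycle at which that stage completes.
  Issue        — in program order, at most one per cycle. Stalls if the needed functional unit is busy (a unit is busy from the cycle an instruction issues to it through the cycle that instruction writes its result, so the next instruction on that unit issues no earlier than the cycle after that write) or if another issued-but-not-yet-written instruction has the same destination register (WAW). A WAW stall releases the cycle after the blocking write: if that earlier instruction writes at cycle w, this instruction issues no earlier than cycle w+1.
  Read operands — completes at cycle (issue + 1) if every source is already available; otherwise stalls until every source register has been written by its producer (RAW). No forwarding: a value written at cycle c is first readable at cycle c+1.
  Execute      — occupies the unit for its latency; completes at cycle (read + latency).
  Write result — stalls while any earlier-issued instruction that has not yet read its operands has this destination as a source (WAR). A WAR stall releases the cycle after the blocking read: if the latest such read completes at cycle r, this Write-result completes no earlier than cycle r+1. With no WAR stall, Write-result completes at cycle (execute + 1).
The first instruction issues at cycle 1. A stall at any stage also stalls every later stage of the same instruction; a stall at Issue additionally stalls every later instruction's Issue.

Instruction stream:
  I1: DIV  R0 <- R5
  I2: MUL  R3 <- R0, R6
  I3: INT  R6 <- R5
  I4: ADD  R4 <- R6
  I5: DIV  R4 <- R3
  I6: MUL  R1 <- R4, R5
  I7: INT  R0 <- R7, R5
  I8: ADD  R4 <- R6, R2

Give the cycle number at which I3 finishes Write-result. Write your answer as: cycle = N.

cycle = 13

1) issue 1, read 2, done 10, write 11
2) issue 2, read 12, done 16, write 17  <RAW R0: wait I1 write@11>
3) issue 3, read 4, done 5, write 13  <WAR R6: wait I2 read@12>
4) issue 4, read 14, done 16, write 17  <RAW R6: wait I3 write@13>
5) issue 18, read 19, done 27, write 28  <WAW R4: wait I4 write@17>
6) issue 19, read 29, done 33, write 34  <RAW R4: wait I5 write@28>
7) issue 20, read 21, done 22, write 23
8) issue 29, read 30, done 32, write 33  <WAW R4: wait I5 write@28>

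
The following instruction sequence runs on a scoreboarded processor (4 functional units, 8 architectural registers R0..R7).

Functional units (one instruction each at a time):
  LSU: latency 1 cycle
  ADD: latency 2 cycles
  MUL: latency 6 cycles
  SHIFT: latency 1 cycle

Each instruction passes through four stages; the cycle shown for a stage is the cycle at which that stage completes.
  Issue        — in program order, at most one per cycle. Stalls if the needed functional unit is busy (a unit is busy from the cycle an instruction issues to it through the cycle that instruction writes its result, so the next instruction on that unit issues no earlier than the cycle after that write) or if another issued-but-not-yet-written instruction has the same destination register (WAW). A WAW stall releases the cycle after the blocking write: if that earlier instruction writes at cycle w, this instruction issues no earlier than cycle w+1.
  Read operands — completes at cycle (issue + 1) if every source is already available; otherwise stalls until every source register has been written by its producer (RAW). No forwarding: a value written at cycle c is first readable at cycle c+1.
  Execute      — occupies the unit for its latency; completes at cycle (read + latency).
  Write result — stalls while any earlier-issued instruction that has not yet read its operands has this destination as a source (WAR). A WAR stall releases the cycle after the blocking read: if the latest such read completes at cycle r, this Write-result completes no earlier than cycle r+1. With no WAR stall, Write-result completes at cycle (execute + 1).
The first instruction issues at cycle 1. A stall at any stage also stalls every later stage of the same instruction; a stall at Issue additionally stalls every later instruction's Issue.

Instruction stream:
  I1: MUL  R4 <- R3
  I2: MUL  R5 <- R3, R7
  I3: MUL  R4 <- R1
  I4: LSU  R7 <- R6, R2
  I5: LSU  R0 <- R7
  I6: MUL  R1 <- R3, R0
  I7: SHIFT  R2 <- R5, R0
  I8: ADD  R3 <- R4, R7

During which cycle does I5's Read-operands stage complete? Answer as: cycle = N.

c1: I1→MUL
c2: I1 RO
c8: I1 EX
c9: I1 WR R4
c10: I2→MUL
c11: I2 RO
c17: I2 EX
c18: I2 WR R5
c19: I3→MUL
c20: I3 RO | I4→LSU
c21: I4 RO
c22: I4 EX
c23: I4 WR R7
c24: I5→LSU
c25: I5 RO
c26: I3 EX | I5 EX
c27: I3 WR R4 | I5 WR R0
c28: I6→MUL
c29: I6 RO | I7→SHIFT
c30: I7 RO | I8→ADD
c31: I7 EX | I8 RO
c32: I7 WR R2
c33: I8 EX
c34: I8 WR R3
c35: I6 EX
c36: I6 WR R1

cycle = 25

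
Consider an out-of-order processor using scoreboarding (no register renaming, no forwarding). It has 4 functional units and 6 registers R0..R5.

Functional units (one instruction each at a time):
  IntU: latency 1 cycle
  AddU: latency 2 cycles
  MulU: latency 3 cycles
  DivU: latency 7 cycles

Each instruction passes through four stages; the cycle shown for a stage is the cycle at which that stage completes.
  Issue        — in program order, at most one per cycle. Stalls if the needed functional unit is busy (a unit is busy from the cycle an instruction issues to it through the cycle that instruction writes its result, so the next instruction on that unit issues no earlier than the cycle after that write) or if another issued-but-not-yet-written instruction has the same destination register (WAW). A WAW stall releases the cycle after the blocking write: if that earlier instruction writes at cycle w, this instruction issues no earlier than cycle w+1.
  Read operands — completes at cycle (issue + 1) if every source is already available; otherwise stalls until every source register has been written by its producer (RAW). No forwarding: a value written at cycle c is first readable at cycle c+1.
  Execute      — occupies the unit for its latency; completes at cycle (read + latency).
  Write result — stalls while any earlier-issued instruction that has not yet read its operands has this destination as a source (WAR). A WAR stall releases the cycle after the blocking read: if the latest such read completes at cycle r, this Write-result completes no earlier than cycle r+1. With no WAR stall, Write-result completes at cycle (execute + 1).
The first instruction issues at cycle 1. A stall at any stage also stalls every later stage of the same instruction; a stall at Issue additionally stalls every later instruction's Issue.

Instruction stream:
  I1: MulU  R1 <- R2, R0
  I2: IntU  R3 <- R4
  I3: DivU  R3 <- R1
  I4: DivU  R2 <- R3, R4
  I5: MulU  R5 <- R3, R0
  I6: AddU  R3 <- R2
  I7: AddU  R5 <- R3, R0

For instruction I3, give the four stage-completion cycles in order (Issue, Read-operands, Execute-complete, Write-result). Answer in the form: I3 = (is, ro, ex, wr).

I3 = (6, 7, 14, 15)

c1: I1→MulU
c2: I1 RO, I2→IntU
c3: I2 RO
c4: I2 EX
c5: I1 EX, I2 WR R3
c6: I1 WR R1, I3→DivU
c7: I3 RO
c14: I3 EX
c15: I3 WR R3
c16: I4→DivU
c17: I4 RO, I5→MulU
c18: I5 RO, I6→AddU
c21: I5 EX
c22: I5 WR R5
c24: I4 EX
c25: I4 WR R2
c26: I6 RO
c28: I6 EX
c29: I6 WR R3
c30: I7→AddU
c31: I7 RO
c33: I7 EX
c34: I7 WR R5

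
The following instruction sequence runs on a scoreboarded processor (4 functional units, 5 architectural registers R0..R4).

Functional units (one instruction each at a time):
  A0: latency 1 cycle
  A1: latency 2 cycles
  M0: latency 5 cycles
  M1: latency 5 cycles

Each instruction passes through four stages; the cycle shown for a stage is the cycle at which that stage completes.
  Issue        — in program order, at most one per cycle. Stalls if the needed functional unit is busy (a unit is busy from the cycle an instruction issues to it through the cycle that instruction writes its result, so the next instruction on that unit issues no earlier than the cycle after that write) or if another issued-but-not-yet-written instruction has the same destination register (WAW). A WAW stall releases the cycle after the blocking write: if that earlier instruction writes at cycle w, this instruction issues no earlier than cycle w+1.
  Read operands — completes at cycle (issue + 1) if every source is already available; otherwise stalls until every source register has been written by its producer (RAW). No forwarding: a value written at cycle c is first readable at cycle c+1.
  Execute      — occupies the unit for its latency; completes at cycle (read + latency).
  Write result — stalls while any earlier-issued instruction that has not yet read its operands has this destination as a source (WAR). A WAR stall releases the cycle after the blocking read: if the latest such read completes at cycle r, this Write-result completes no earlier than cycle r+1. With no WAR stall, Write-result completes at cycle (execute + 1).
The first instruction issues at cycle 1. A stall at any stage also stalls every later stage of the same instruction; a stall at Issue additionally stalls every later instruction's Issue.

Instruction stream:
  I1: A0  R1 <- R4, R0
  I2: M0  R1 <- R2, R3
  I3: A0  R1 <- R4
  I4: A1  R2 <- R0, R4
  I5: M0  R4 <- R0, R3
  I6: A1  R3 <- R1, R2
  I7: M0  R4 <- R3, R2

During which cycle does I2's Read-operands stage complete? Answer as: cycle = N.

I1 -> (1, 2, 3, 4)
I2 -> (5, 6, 11, 12)  // WAW R1: wait I1 write@4
I3 -> (13, 14, 15, 16)  // WAW R1: wait I2 write@12
I4 -> (14, 15, 17, 18)
I5 -> (15, 16, 21, 22)
I6 -> (19, 20, 22, 23)  // struct: A1 busy until I4 writes@18
I7 -> (23, 24, 29, 30)  // struct: M0 busy until I5 writes@22

cycle = 6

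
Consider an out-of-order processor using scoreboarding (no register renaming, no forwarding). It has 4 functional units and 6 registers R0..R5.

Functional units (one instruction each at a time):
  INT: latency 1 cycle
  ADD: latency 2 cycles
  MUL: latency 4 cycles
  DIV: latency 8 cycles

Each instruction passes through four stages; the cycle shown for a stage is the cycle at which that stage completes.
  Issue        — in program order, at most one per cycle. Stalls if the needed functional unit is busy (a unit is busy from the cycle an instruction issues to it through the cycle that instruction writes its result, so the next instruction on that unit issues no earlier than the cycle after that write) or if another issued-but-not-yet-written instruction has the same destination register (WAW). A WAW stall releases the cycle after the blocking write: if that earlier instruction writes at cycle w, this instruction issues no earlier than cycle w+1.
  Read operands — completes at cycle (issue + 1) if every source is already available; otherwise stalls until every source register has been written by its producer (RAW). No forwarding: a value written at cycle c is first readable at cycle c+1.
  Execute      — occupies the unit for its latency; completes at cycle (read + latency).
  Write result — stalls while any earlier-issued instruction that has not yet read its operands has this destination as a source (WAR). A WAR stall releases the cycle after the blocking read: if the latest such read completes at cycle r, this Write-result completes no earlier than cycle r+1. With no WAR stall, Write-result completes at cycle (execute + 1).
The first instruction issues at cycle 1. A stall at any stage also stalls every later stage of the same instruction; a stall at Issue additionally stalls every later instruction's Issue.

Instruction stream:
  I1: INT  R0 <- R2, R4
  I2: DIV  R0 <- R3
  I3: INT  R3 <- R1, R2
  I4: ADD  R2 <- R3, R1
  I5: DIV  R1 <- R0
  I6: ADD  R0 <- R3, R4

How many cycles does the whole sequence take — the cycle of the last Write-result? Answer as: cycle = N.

cycle = 26

I1 -> (1, 2, 3, 4)
I2 -> (5, 6, 14, 15)  // WAW R0: wait I1 write@4
I3 -> (6, 7, 8, 9)
I4 -> (7, 10, 12, 13)  // RAW R3: wait I3 write@9
I5 -> (16, 17, 25, 26)  // struct: DIV busy until I2 writes@15
I6 -> (17, 18, 20, 21)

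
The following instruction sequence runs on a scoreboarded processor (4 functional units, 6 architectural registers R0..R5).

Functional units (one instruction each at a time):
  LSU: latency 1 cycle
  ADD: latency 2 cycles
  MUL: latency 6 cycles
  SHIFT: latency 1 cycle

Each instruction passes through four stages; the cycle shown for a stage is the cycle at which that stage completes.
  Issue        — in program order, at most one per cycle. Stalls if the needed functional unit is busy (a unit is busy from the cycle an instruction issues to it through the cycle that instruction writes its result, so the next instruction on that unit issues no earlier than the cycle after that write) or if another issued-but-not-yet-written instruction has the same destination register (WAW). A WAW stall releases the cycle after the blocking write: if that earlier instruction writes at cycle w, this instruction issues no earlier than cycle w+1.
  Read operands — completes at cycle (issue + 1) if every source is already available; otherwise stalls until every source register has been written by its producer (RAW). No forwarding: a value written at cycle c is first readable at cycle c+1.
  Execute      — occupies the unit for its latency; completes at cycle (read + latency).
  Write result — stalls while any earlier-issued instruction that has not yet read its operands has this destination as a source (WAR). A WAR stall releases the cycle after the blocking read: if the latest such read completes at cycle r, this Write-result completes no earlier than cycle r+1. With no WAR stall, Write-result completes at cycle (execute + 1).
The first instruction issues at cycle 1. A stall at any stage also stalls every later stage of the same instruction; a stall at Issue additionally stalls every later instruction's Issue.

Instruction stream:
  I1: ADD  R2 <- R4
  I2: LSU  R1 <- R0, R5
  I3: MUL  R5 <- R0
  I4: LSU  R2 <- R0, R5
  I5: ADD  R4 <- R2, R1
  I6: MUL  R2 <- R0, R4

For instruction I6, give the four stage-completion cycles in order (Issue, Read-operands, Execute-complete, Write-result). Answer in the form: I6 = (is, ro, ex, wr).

I6 = (15, 19, 25, 26)

1) issue 1, read 2, done 4, write 5
2) issue 2, read 3, done 4, write 5
3) issue 3, read 4, done 10, write 11
4) issue 6, read 12, done 13, write 14  <struct: LSU busy until I2 writes@5 / RAW R5: wait I3 write@11>
5) issue 7, read 15, done 17, write 18  <RAW R2: wait I4 write@14>
6) issue 15, read 19, done 25, write 26  <WAW R2: wait I4 write@14 / RAW R4: wait I5 write@18>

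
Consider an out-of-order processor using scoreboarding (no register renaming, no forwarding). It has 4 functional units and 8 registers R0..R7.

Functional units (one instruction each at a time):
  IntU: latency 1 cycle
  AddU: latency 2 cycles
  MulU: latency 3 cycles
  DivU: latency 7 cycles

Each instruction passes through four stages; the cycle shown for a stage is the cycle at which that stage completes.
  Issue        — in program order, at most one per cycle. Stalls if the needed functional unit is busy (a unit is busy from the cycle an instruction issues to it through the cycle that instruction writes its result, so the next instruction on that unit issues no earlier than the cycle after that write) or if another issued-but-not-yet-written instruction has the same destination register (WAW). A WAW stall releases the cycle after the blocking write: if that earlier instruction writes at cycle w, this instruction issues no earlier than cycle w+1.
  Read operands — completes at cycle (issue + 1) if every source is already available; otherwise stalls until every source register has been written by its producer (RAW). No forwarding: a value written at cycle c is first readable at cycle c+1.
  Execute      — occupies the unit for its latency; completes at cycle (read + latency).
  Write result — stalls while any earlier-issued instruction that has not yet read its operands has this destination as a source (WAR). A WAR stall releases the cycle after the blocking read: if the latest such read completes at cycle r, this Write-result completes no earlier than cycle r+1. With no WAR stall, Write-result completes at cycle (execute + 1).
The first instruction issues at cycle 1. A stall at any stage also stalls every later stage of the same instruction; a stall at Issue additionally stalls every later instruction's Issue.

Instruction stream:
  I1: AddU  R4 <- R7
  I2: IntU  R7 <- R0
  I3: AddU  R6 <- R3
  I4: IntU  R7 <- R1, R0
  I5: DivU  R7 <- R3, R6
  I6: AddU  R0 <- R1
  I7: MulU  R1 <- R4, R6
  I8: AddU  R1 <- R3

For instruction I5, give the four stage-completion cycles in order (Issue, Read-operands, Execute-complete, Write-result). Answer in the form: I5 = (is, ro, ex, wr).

c1: I1 dispatched to AddU
c2: I1 operands ready, I2 dispatched to IntU
c3: I2 operands ready
c4: I1 complete, I2 complete
c5: R4←I1, R7←I2
c6: I3 dispatched to AddU
c7: I3 operands ready, I4 dispatched to IntU
c8: I4 operands ready
c9: I3 complete, I4 complete
c10: R6←I3, R7←I4
c11: I5 dispatched to DivU
c12: I5 operands ready, I6 dispatched to AddU
c13: I6 operands ready, I7 dispatched to MulU
c14: I7 operands ready
c15: I6 complete
c16: R0←I6
c17: I7 complete
c18: R1←I7
c19: I5 complete, I8 dispatched to AddU
c20: R7←I5, I8 operands ready
c22: I8 complete
c23: R1←I8

I5 = (11, 12, 19, 20)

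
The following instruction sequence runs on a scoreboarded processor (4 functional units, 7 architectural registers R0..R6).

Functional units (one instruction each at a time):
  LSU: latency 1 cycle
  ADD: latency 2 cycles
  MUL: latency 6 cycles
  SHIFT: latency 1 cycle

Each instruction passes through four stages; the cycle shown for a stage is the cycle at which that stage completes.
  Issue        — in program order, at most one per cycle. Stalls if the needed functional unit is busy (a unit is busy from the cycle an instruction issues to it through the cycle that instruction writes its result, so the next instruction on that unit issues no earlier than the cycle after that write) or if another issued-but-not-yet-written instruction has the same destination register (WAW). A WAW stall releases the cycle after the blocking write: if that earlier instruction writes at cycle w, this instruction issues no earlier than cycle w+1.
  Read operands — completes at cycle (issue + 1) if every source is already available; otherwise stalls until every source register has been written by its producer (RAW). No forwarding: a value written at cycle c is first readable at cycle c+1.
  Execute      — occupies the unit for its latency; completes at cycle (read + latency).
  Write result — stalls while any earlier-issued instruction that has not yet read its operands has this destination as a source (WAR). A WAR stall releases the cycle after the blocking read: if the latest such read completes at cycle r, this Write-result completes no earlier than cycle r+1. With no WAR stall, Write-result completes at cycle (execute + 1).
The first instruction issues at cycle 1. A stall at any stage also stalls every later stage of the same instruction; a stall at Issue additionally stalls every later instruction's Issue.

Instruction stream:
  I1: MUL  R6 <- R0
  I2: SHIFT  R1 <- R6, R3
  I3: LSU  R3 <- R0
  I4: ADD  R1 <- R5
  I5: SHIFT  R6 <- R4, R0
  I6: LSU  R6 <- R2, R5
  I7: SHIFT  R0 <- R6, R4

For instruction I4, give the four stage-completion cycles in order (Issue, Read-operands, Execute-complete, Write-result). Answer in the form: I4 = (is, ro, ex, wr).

  I1 | 1 | 2 | 8 | 9
  I2 | 2 | 10 | 11 | 12   RAW R6: wait I1 write@9
  I3 | 3 | 4 | 5 | 11   WAR R3: wait I2 read@10
  I4 | 13 | 14 | 16 | 17   WAW R1: wait I2 write@12
  I5 | 14 | 15 | 16 | 17
  I6 | 18 | 19 | 20 | 21   WAW R6: wait I5 write@17
  I7 | 19 | 22 | 23 | 24   RAW R6: wait I6 write@21

I4 = (13, 14, 16, 17)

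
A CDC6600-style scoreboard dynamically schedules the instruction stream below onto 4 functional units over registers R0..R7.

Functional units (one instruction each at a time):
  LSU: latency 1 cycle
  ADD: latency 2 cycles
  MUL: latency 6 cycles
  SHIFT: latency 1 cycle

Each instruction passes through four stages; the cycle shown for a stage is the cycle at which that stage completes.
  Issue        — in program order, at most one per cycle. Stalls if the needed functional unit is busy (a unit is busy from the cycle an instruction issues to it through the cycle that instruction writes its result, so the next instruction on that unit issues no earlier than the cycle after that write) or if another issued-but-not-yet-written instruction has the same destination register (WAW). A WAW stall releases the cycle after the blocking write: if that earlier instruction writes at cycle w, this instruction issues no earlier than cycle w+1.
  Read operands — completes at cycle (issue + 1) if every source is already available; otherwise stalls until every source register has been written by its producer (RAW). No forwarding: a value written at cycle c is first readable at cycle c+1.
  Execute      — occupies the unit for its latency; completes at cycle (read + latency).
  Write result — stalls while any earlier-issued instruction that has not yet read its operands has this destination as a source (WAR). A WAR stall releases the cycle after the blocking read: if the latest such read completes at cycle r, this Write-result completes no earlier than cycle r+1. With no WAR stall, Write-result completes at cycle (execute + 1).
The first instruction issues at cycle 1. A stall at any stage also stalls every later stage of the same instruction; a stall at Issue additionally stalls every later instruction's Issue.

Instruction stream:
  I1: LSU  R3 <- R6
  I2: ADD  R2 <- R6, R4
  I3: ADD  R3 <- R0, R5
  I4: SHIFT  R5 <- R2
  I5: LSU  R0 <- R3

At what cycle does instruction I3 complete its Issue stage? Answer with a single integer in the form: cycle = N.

cycle = 7

[I1] 1/2/3/4
[I2] 2/3/5/6
[I3] 7/8/10/11  (struct: ADD busy until I2 writes@6)
[I4] 8/9/10/11
[I5] 9/12/13/14  (RAW R3: wait I3 write@11)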